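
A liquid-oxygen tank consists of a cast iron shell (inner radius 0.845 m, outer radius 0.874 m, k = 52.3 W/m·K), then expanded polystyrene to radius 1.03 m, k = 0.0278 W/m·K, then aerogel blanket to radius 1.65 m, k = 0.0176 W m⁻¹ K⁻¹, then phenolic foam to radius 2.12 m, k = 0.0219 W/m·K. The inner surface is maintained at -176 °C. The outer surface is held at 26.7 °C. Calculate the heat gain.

Q = 77.0 W

Resistance network (inner→outer):
  R_cast iron = (1/0.845 − 1/0.874)/(4πk) = 0.03927/(4π·52.3) = 5.975×10^-5 K/W
  R_expanded polystyrene = (1/0.874 − 1/1.03)/(4πk) = 0.1733/(4π·0.0278) = 0.4960 K/W
  R_aerogel blanket = (1/1.03 − 1/1.65)/(4πk) = 0.3648/(4π·0.0176) = 1.649 K/W
  R_phenolic foam = (1/1.65 − 1/2.12)/(4πk) = 0.1344/(4π·0.0219) = 0.4882 K/W
ΣR = 5.975×10^-5 + 0.4960 + 1.649 + 0.4882 = 2.633 K/W
Q = ΔT/ΣR = (-176 °C − 26.7 °C)/2.633 = -77.0 W
(Negative Q ⇒ heat flows inward; heat gain = 77.0 W.)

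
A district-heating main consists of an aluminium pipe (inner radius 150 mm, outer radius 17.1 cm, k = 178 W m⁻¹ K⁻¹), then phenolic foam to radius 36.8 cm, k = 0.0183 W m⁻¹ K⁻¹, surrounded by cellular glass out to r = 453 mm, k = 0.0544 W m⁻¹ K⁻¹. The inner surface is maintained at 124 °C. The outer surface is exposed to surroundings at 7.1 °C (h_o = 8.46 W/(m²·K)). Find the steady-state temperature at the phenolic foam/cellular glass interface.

Resistance network (inner→outer):
  R'_aluminium = ln(0.171/0.150)/(2πk) = 0.1310/(2π·178) = 1.172×10^-4 m·K/W
  R'_phenolic foam = ln(0.368/0.171)/(2πk) = 0.7664/(2π·0.0183) = 6.666 m·K/W
  R'_cellular glass = ln(0.453/0.368)/(2πk) = 0.2078/(2π·0.0544) = 0.6080 m·K/W
  R'_conv,out = 1/(2πr h) = 1/(2π·0.453·8.46) = 0.04153 m·K/W
ΣR = 1.172×10^-4 + 6.666 + 0.6080 + 0.04153 = 7.316 m·K/W
Q' = ΔT/ΣR = (124 °C − 7.1 °C)/7.316 = 15.98 W/m
From the inner boundary to the phenolic foam/cellular glass interface, ΣR_partial = 6.666 m·K/W.
T_interface = T_in − Q'·ΣR_partial = 124 °C − (15.98)(6.666) = 17.5 °C

T = 17.5 °C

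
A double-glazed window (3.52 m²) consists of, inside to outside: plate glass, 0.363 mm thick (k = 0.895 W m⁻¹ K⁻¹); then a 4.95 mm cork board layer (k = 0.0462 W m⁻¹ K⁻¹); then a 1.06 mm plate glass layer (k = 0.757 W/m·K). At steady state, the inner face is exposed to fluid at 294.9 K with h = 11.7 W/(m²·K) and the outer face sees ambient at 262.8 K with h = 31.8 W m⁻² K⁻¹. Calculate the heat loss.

Q = 500 W

Series thermal resistances, inner to outer:
  R_conv,in = 1/(hA) = 1/(11.7·3.52) = 0.02428 K/W
  R_plate glass = L/(kA) = 3.63×10^-4/(0.895·3.52) = 1.152×10^-4 K/W
  R_cork board = L/(kA) = 0.00495/(0.0462·3.52) = 0.03044 K/W
  R_plate glass = L/(kA) = 0.00106/(0.757·3.52) = 3.978×10^-4 K/W
  R_conv,out = 1/(hA) = 1/(31.8·3.52) = 0.008934 K/W
ΣR = 0.02428 + 1.152×10^-4 + 0.03044 + 3.978×10^-4 + 0.008934 = 0.06417 K/W
Q = ΔT/ΣR = (294.9 K − 262.8 K)/0.06417 = 500 W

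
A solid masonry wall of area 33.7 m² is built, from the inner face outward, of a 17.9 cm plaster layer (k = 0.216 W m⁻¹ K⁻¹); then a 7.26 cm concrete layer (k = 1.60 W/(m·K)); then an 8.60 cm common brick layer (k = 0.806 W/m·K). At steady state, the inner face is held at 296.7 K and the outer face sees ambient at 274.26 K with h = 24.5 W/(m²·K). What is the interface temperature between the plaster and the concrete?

T = 278.50 K

Resistance network (inner→outer):
  R_plaster = L/(kA) = 0.179/(0.216·33.7) = 0.02459 K/W
  R_concrete = L/(kA) = 0.0726/(1.60·33.7) = 0.001346 K/W
  R_common brick = L/(kA) = 0.0860/(0.806·33.7) = 0.003166 K/W
  R_conv,out = 1/(hA) = 1/(24.5·33.7) = 0.001211 K/W
ΣR = 0.02459 + 0.001346 + 0.003166 + 0.001211 = 0.03031 K/W
Q = ΔT/ΣR = (296.7 K − 274.26 K)/0.03031 = 740.3 W
From the inner boundary to the plaster/concrete interface, ΣR_partial = 0.02459 K/W.
T_interface = T_in − Q·ΣR_partial = 296.7 K − (740.3)(0.02459) = 278.50 K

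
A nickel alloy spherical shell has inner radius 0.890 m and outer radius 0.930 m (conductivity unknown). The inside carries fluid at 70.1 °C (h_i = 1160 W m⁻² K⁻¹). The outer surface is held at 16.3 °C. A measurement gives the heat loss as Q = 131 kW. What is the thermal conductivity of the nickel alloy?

k = 11.9 W/m·K

ΣR = ΔT/Q = |70.1 − 16.3|/1.31×10^5 = 4.107×10^-4 K/W
Known resistances:
  R_conv,in = 1/(4πr²h) = 1/(4π·0.890²·1160) = 8.661×10^-5 K/W
R_nickel alloy = ΣR − ΣR_known = 4.107×10^-4 − 8.661×10^-5 = 3.241×10^-4 K/W
(1/r₁−1/r₂)/(4πk) = 3.241×10^-4 ⇒ k = 0.04833/(4π·3.241×10^-4) = 11.9 W/m·K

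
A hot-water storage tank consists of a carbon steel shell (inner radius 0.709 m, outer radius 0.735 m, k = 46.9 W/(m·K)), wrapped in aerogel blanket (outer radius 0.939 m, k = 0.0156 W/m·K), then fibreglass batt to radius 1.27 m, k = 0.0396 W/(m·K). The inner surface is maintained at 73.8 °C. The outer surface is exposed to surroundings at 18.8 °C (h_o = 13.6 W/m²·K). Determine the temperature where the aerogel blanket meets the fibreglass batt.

T = 33.7 °C

Treat each layer as a resistance in series:
  R_carbon steel = (1/0.709 − 1/0.735)/(4πk) = 0.04989/(4π·46.9) = 8.466×10^-5 K/W
  R_aerogel blanket = (1/0.735 − 1/0.939)/(4πk) = 0.2956/(4π·0.0156) = 1.508 K/W
  R_fibreglass batt = (1/0.939 − 1/1.27)/(4πk) = 0.2776/(4π·0.0396) = 0.5578 K/W
  R_conv,out = 1/(4πr²h) = 1/(4π·1.27²·13.6) = 0.003628 K/W
ΣR = 8.466×10^-5 + 1.508 + 0.5578 + 0.003628 = 2.070 K/W
Q = ΔT/ΣR = (73.8 °C − 18.8 °C)/2.070 = 26.57 W
From the inner boundary to the aerogel blanket/fibreglass batt interface, ΣR_partial = 1.508 K/W.
T_interface = T_in − Q·ΣR_partial = 73.8 °C − (26.57)(1.508) = 33.7 °C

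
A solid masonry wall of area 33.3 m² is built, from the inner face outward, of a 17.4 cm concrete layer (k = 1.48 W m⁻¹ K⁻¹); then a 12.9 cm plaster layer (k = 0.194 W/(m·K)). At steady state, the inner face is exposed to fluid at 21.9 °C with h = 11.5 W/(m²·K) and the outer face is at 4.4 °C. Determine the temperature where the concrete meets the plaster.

T = 17.8 °C

Series thermal resistances, inner to outer:
  R_conv,in = 1/(hA) = 1/(11.5·33.3) = 0.002611 K/W
  R_concrete = L/(kA) = 0.174/(1.48·33.3) = 0.003531 K/W
  R_plaster = L/(kA) = 0.129/(0.194·33.3) = 0.01997 K/W
ΣR = 0.002611 + 0.003531 + 0.01997 = 0.02611 K/W
Q = ΔT/ΣR = (21.9 °C − 4.4 °C)/0.02611 = 670.2 W
From the inner boundary to the concrete/plaster interface, ΣR_partial = 0.006142 K/W.
T_interface = T_in − Q·ΣR_partial = 21.9 °C − (670.2)(0.006142) = 17.8 °C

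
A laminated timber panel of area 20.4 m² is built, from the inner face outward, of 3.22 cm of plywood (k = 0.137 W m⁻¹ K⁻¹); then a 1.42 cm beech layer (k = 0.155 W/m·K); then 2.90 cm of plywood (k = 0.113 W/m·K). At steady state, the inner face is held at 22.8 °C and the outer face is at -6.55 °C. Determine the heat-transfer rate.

Q = 1030 W

Resistance network (inner→outer):
  R_plywood = L/(kA) = 0.0322/(0.137·20.4) = 0.01152 K/W
  R_beech = L/(kA) = 0.0142/(0.155·20.4) = 0.004491 K/W
  R_plywood = L/(kA) = 0.0290/(0.113·20.4) = 0.01258 K/W
ΣR = 0.01152 + 0.004491 + 0.01258 = 0.02859 K/W
Q = ΔT/ΣR = (22.8 °C − -6.55 °C)/0.02859 = 1030 W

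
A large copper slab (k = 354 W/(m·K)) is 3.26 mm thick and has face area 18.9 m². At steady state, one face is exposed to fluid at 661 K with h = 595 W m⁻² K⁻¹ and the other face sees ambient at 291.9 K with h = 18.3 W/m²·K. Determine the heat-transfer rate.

Q = 124 kW

Resistance network (inner→outer):
  R_conv,in = 1/(hA) = 1/(595·18.9) = 8.892×10^-5 K/W
  R_copper = L/(kA) = 0.00326/(354·18.9) = 4.873×10^-7 K/W
  R_conv,out = 1/(hA) = 1/(18.3·18.9) = 0.002891 K/W
ΣR = 8.892×10^-5 + 4.873×10^-7 + 0.002891 = 0.002980 K/W
Q = ΔT/ΣR = (661 K − 291.9 K)/0.002980 = 1.24×10^5 W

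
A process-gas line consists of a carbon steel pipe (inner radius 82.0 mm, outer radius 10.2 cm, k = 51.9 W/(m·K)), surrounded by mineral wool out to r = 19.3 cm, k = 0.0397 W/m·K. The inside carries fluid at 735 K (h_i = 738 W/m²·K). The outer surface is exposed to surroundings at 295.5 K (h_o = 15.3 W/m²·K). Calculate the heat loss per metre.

Q' = 168 W/m

Series thermal resistances, inner to outer:
  R'_conv,in = 1/(2πr h) = 1/(2π·0.0820·738) = 0.002630 m·K/W
  R'_carbon steel = ln(0.102/0.0820)/(2πk) = 0.2183/(2π·51.9) = 6.693×10^-4 m·K/W
  R'_mineral wool = ln(0.193/0.102)/(2πk) = 0.6377/(2π·0.0397) = 2.557 m·K/W
  R'_conv,out = 1/(2πr h) = 1/(2π·0.193·15.3) = 0.05390 m·K/W
ΣR = 0.002630 + 6.693×10^-4 + 2.557 + 0.05390 = 2.614 m·K/W
Q' = ΔT/ΣR = (735 K − 295.5 K)/2.614 = 168 W/m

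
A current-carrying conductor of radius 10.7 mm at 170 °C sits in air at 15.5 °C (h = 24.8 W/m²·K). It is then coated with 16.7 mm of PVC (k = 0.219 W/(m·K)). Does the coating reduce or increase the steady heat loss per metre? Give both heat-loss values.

Critical radius for a cylinder: r_cr = k/h = 0.00883 m = 0.883 cm.
Outer radius after coating: r₂ = 0.0107 + 0.0167 = 0.0274 m.
Since r₁ ≥ r_cr, any added insulation reduces the heat loss.
Bare: R = 1/(2πr₁h) = 0.5998 m·K/W; Q = 154.5/0.5998 = 258 W/m.
Coated: R = R_cond + R_conv = 0.9176 m·K/W; Q = 154.5/0.9176 = 168 W/m.

reduces: 258 → 168 W/m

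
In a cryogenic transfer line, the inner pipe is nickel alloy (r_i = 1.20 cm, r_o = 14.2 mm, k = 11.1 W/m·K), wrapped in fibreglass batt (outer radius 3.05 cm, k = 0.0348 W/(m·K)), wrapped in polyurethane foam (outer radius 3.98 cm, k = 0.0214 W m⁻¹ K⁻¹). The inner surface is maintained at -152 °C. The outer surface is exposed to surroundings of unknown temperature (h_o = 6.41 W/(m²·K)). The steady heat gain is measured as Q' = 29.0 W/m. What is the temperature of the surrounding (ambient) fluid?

T_out = 25.0 °C

Series resistances:
  R'_nickel alloy = ln(0.0142/0.0120)/(2πk) = 0.1683/(2π·11.1) = 0.002414 m·K/W
  R'_fibreglass batt = ln(0.0305/0.0142)/(2πk) = 0.7645/(2π·0.0348) = 3.496 m·K/W
  R'_polyurethane foam = ln(0.0398/0.0305)/(2πk) = 0.2661/(2π·0.0214) = 1.979 m·K/W
  R'_conv,out = 1/(2πr h) = 1/(2π·0.0398·6.41) = 0.6238 m·K/W
ΣR = 6.102 m·K/W
ΔT = Q'·ΣR = 29.0 × 6.102 = 177.0 K
Heat flows inward, so T_out = T_in + ΔT = -152 + 177.0 = 25.0 °C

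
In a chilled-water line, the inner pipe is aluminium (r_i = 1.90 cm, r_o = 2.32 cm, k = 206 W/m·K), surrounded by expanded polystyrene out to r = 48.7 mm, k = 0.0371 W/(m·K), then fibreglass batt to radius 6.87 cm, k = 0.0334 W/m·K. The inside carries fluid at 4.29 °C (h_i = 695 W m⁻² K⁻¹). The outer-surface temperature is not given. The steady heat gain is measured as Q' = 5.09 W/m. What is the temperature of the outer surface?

T_out = 28.9 °C

Series resistances:
  R'_conv,in = 1/(2πr h) = 1/(2π·0.0190·695) = 0.01205 m·K/W
  R'_aluminium = ln(0.0232/0.0190)/(2πk) = 0.1997/(2π·206) = 1.543×10^-4 m·K/W
  R'_expanded polystyrene = ln(0.0487/0.0232)/(2πk) = 0.7415/(2π·0.0371) = 3.181 m·K/W
  R'_fibreglass batt = ln(0.0687/0.0487)/(2πk) = 0.3441/(2π·0.0334) = 1.640 m·K/W
ΣR = 4.833 m·K/W
ΔT = Q'·ΣR = 5.09 × 4.833 = 24.60 K
Heat flows inward, so T_out = T_in + ΔT = 4.29 + 24.60 = 28.9 °C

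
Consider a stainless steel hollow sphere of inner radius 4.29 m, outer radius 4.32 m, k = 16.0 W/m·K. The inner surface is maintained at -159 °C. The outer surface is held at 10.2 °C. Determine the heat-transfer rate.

Q = 4πk·ΔT/(1/r₁ − 1/r₂) = 4π × 16.0 × 169.2 / (1/4.29 − 1/4.32) = 2.10×10^7 W

Q = 21000 kW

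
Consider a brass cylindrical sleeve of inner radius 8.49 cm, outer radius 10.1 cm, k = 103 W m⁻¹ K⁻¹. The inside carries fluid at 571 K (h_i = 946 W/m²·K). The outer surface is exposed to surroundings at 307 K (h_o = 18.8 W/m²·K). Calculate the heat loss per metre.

Series thermal resistances, inner to outer:
  R'_conv,in = 1/(2πr h) = 1/(2π·0.0849·946) = 0.001982 m·K/W
  R'_brass = ln(0.101/0.0849)/(2πk) = 0.1736/(2π·103) = 2.683×10^-4 m·K/W
  R'_conv,out = 1/(2πr h) = 1/(2π·0.101·18.8) = 0.08382 m·K/W
ΣR = 0.001982 + 2.683×10^-4 + 0.08382 = 0.08607 m·K/W
Q' = ΔT/ΣR = (571 K − 307 K)/0.08607 = 3070 W/m

Q' = 3.07 kW/m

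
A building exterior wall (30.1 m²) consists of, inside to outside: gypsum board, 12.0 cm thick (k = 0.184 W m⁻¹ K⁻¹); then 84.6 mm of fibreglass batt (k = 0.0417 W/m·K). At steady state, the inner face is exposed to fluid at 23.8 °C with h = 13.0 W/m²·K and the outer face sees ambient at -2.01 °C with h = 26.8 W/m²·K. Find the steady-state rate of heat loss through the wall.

Q = 278 W

Resistance network (inner→outer):
  R_conv,in = 1/(hA) = 1/(13.0·30.1) = 0.002556 K/W
  R_gypsum board = L/(kA) = 0.120/(0.184·30.1) = 0.02167 K/W
  R_fibreglass batt = L/(kA) = 0.0846/(0.0417·30.1) = 0.06740 K/W
  R_conv,out = 1/(hA) = 1/(26.8·30.1) = 0.001240 K/W
ΣR = 0.002556 + 0.02167 + 0.06740 + 0.001240 = 0.09287 K/W
Q = ΔT/ΣR = (23.8 °C − -2.01 °C)/0.09287 = 278 W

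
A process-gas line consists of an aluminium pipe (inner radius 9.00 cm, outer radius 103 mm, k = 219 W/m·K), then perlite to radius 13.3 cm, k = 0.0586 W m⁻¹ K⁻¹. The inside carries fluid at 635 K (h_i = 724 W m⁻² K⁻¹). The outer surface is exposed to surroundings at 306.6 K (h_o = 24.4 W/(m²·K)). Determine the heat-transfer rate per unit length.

Q' = 440 W/m

Series thermal resistances, inner to outer:
  R'_conv,in = 1/(2πr h) = 1/(2π·0.0900·724) = 0.002443 m·K/W
  R'_aluminium = ln(0.103/0.0900)/(2πk) = 0.1349/(2π·219) = 9.805×10^-5 m·K/W
  R'_perlite = ln(0.133/0.103)/(2πk) = 0.2556/(2π·0.0586) = 0.6943 m·K/W
  R'_conv,out = 1/(2πr h) = 1/(2π·0.133·24.4) = 0.04904 m·K/W
ΣR = 0.002443 + 9.805×10^-5 + 0.6943 + 0.04904 = 0.7459 m·K/W
Q' = ΔT/ΣR = (635 K − 306.6 K)/0.7459 = 440 W/m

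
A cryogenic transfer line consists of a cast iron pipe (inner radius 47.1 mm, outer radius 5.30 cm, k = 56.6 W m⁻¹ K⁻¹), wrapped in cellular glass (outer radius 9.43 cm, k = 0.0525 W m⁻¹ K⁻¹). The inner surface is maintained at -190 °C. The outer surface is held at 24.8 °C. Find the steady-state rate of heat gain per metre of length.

Series thermal resistances, inner to outer:
  R'_cast iron = ln(0.0530/0.0471)/(2πk) = 0.1180/(2π·56.6) = 3.319×10^-4 m·K/W
  R'_cellular glass = ln(0.0943/0.0530)/(2πk) = 0.5762/(2π·0.0525) = 1.747 m·K/W
ΣR = 3.319×10^-4 + 1.747 = 1.747 m·K/W
Q' = ΔT/ΣR = (-190 °C − 24.8 °C)/1.747 = -123 W/m
(Negative Q' ⇒ heat flows inward; heat gain = 123 W/m.)

Q' = 123 W/m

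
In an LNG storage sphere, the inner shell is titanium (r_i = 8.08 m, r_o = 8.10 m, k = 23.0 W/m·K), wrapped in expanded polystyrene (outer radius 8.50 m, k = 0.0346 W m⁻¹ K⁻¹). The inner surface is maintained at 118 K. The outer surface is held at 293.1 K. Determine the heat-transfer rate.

Q = 13.1 kW

Series thermal resistances, inner to outer:
  R_titanium = (1/8.08 − 1/8.10)/(4πk) = 3.056×10^-4/(4π·23.0) = 1.057×10^-6 K/W
  R_expanded polystyrene = (1/8.10 − 1/8.50)/(4πk) = 0.005810/(4π·0.0346) = 0.01336 K/W
ΣR = 1.057×10^-6 + 0.01336 = 0.01336 K/W
Q = ΔT/ΣR = (118 K − 293.1 K)/0.01336 = -13100 W
(Negative Q ⇒ heat flows inward; heat gain = 13100 W.)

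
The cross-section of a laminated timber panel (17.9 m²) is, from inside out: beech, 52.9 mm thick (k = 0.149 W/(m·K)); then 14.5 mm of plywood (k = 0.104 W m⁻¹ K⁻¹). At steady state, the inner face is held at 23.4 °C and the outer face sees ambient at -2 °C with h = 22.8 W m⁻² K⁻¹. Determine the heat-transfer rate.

Q = 845 W

Treat each layer as a resistance in series:
  R_beech = L/(kA) = 0.0529/(0.149·17.9) = 0.01983 K/W
  R_plywood = L/(kA) = 0.0145/(0.104·17.9) = 0.007789 K/W
  R_conv,out = 1/(hA) = 1/(22.8·17.9) = 0.002450 K/W
ΣR = 0.01983 + 0.007789 + 0.002450 = 0.03007 K/W
Q = ΔT/ΣR = (23.4 °C − -2 °C)/0.03007 = 845 W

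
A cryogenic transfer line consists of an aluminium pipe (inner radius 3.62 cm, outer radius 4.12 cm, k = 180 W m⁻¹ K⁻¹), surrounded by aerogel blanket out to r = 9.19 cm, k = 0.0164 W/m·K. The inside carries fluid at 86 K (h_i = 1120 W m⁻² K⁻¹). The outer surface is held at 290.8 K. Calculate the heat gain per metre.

Resistance network (inner→outer):
  R'_conv,in = 1/(2πr h) = 1/(2π·0.0362·1120) = 0.003925 m·K/W
  R'_aluminium = ln(0.0412/0.0362)/(2πk) = 0.1294/(2π·180) = 1.144×10^-4 m·K/W
  R'_aerogel blanket = ln(0.0919/0.0412)/(2πk) = 0.8023/(2π·0.0164) = 7.786 m·K/W
ΣR = 0.003925 + 1.144×10^-4 + 7.786 = 7.790 m·K/W
Q' = ΔT/ΣR = (86 K − 290.8 K)/7.790 = -26.3 W/m
(Negative Q' ⇒ heat flows inward; heat gain = 26.3 W/m.)

Q' = 26.3 W/m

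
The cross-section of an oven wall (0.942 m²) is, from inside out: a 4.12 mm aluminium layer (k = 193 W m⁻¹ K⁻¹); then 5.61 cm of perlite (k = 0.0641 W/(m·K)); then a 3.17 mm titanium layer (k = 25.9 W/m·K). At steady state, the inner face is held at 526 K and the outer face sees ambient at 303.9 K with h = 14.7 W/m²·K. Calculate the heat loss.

Q = 222 W

Series thermal resistances, inner to outer:
  R_aluminium = L/(kA) = 0.00412/(193·0.942) = 2.266×10^-5 K/W
  R_perlite = L/(kA) = 0.0561/(0.0641·0.942) = 0.9291 K/W
  R_titanium = L/(kA) = 0.00317/(25.9·0.942) = 1.299×10^-4 K/W
  R_conv,out = 1/(hA) = 1/(14.7·0.942) = 0.07222 K/W
ΣR = 2.266×10^-5 + 0.9291 + 1.299×10^-4 + 0.07222 = 1.001 K/W
Q = ΔT/ΣR = (526 K − 303.9 K)/1.001 = 222 W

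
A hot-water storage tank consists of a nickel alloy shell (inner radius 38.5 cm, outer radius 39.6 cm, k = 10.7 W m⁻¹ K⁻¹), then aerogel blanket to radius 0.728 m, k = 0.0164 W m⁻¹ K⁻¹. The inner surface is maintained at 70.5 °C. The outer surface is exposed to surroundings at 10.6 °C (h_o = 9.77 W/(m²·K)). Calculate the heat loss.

Series thermal resistances, inner to outer:
  R_nickel alloy = (1/0.385 − 1/0.396)/(4πk) = 0.07215/(4π·10.7) = 5.366×10^-4 K/W
  R_aerogel blanket = (1/0.396 − 1/0.728)/(4πk) = 1.152/(4π·0.0164) = 5.588 K/W
  R_conv,out = 1/(4πr²h) = 1/(4π·0.728²·9.77) = 0.01537 K/W
ΣR = 5.366×10^-4 + 5.588 + 0.01537 = 5.604 K/W
Q = ΔT/ΣR = (70.5 °C − 10.6 °C)/5.604 = 10.7 W

Q = 10.7 W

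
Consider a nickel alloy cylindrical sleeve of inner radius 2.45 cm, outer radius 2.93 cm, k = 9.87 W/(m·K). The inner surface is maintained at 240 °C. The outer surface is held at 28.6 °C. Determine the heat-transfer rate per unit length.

Q' = 2πk·ΔT/ln(r₂/r₁) = 2π × 9.87 × 211.4 / ln(0.0293/0.0245) = 73300 W/m

Q' = 73300 W/m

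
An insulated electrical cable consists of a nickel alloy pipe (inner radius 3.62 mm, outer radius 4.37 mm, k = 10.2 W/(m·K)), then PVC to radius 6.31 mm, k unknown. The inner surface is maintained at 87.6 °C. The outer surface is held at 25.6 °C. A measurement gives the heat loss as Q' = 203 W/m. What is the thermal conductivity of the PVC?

k = 0.193 W/m·K

ΣR = ΔT/Q' = |87.6 − 25.6|/203 = 0.3054 m·K/W
Known resistances:
  R'_nickel alloy = ln(0.00437/0.00362)/(2πk) = 0.1883/(2π·10.2) = 0.002938 m·K/W
R_PVC = ΣR − ΣR_known = 0.3054 − 0.002938 = 0.3025 m·K/W
ln(r₂/r₁)/(2πk) = 0.3025 ⇒ k = 0.3674/(2π·0.3025) = 0.193 W/m·K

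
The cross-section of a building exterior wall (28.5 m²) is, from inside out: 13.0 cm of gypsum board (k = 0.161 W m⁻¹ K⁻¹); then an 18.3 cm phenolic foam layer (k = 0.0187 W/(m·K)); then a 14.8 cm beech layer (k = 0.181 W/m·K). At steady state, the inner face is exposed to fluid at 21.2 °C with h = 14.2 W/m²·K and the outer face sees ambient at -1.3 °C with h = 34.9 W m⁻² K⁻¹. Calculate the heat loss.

Q = 55.7 W

Series thermal resistances, inner to outer:
  R_conv,in = 1/(hA) = 1/(14.2·28.5) = 0.002471 K/W
  R_gypsum board = L/(kA) = 0.130/(0.161·28.5) = 0.02833 K/W
  R_phenolic foam = L/(kA) = 0.183/(0.0187·28.5) = 0.3434 K/W
  R_beech = L/(kA) = 0.148/(0.181·28.5) = 0.02869 K/W
  R_conv,out = 1/(hA) = 1/(34.9·28.5) = 0.001005 K/W
ΣR = 0.002471 + 0.02833 + 0.3434 + 0.02869 + 0.001005 = 0.4039 K/W
Q = ΔT/ΣR = (21.2 °C − -1.3 °C)/0.4039 = 55.7 W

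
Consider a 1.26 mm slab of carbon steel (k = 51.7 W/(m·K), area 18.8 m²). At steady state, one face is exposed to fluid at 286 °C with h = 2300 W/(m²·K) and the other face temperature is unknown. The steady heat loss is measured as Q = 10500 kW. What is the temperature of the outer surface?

Sum the resistances:
  R_conv,in = 1/(hA) = 1/(2300·18.8) = 2.313×10^-5 K/W
  R_carbon steel = L/(kA) = 0.00126/(51.7·18.8) = 1.296×10^-6 K/W
ΣR = 2.442×10^-5 K/W
ΔT = Q·ΣR = 1.05×10^7 × 2.442×10^-5 = 256.4 K
Heat flows outward, so T_out = T_in − ΔT = 286 − 256.4 = 29.6 °C

T_out = 29.6 °C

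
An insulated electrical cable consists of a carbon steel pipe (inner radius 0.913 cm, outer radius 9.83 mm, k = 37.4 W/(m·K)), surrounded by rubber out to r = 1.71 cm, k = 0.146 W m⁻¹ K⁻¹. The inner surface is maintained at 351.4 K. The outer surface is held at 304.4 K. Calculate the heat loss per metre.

Q' = 77.8 W/m

Treat each layer as a resistance in series:
  R'_carbon steel = ln(0.00983/0.00913)/(2πk) = 0.07387/(2π·37.4) = 3.144×10^-4 m·K/W
  R'_rubber = ln(0.0171/0.00983)/(2πk) = 0.5536/(2π·0.146) = 0.6035 m·K/W
ΣR = 3.144×10^-4 + 0.6035 = 0.6038 m·K/W
Q' = ΔT/ΣR = (351.4 K − 304.4 K)/0.6038 = 77.8 W/m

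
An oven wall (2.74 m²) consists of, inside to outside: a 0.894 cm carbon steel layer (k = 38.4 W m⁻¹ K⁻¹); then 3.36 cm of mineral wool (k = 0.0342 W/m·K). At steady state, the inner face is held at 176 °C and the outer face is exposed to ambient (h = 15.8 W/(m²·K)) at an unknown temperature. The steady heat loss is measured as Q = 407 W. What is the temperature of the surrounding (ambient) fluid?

Series resistances:
  R_carbon steel = L/(kA) = 0.00894/(38.4·2.74) = 8.497×10^-5 K/W
  R_mineral wool = L/(kA) = 0.0336/(0.0342·2.74) = 0.3586 K/W
  R_conv,out = 1/(hA) = 1/(15.8·2.74) = 0.02310 K/W
ΣR = 0.3817 K/W
ΔT = Q·ΣR = 407 × 0.3817 = 155.4 K
Heat flows outward, so T_out = T_in − ΔT = 176 − 155.4 = 20.6 °C

T_out = 20.6 °C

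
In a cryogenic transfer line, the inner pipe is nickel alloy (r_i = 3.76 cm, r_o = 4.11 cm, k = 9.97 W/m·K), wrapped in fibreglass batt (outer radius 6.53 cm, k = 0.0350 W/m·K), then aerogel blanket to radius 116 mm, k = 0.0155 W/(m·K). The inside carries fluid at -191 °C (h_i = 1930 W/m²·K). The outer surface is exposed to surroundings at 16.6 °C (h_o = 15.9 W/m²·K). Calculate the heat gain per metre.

Series thermal resistances, inner to outer:
  R'_conv,in = 1/(2πr h) = 1/(2π·0.0376·1930) = 0.002193 m·K/W
  R'_nickel alloy = ln(0.0411/0.0376)/(2πk) = 0.08900/(2π·9.97) = 0.001421 m·K/W
  R'_fibreglass batt = ln(0.0653/0.0411)/(2πk) = 0.4630/(2π·0.0350) = 2.105 m·K/W
  R'_aerogel blanket = ln(0.116/0.0653)/(2πk) = 0.5746/(2π·0.0155) = 5.900 m·K/W
  R'_conv,out = 1/(2πr h) = 1/(2π·0.116·15.9) = 0.08629 m·K/W
ΣR = 0.002193 + 0.001421 + 2.105 + 5.900 + 0.08629 = 8.095 m·K/W
Q' = ΔT/ΣR = (-191 °C − 16.6 °C)/8.095 = -25.6 W/m
(Negative Q' ⇒ heat flows inward; heat gain = 25.6 W/m.)

Q' = 25.6 W/m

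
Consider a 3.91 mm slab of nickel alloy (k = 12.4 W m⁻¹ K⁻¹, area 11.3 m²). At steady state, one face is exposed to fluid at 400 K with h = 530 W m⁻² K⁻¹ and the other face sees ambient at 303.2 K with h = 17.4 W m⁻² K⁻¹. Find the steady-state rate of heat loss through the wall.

Q = 18300 W

Series thermal resistances, inner to outer:
  R_conv,in = 1/(hA) = 1/(530·11.3) = 1.670×10^-4 K/W
  R_nickel alloy = L/(kA) = 0.00391/(12.4·11.3) = 2.790×10^-5 K/W
  R_conv,out = 1/(hA) = 1/(17.4·11.3) = 0.005086 K/W
ΣR = 1.670×10^-4 + 2.790×10^-5 + 0.005086 = 0.005281 K/W
Q = ΔT/ΣR = (400 K − 303.2 K)/0.005281 = 18300 W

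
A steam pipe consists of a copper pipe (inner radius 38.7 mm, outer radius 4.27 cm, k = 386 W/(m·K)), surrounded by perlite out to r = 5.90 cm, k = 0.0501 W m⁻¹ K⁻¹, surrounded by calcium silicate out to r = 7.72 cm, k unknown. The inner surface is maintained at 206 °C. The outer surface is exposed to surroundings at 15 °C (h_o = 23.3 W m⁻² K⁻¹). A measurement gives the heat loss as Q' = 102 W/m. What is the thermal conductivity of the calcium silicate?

ΣR = ΔT/Q' = |206 − 15|/102 = 1.873 m·K/W
Known resistances:
  R'_copper = ln(0.0427/0.0387)/(2πk) = 0.09836/(2π·386) = 4.056×10^-5 m·K/W
  R'_perlite = ln(0.0590/0.0427)/(2πk) = 0.3233/(2π·0.0501) = 1.027 m·K/W
  R'_conv,out = 1/(2πr h) = 1/(2π·0.0772·23.3) = 0.08848 m·K/W
R_calcium silicate = ΣR − ΣR_known = 1.873 − 1.116 = 0.7570 m·K/W
ln(r₂/r₁)/(2πk) = 0.7570 ⇒ k = 0.2689/(2π·0.7570) = 0.0565 W/m·K

k = 0.0565 W/m·K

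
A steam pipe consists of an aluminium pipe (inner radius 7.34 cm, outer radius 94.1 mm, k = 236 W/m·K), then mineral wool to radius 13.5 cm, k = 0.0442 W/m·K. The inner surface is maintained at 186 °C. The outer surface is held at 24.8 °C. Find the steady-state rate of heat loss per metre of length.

Series thermal resistances, inner to outer:
  R'_aluminium = ln(0.0941/0.0734)/(2πk) = 0.2484/(2π·236) = 1.675×10^-4 m·K/W
  R'_mineral wool = ln(0.135/0.0941)/(2πk) = 0.3609/(2π·0.0442) = 1.300 m·K/W
ΣR = 1.675×10^-4 + 1.300 = 1.300 m·K/W
Q' = ΔT/ΣR = (186 °C − 24.8 °C)/1.300 = 124 W/m

Q' = 124 W/m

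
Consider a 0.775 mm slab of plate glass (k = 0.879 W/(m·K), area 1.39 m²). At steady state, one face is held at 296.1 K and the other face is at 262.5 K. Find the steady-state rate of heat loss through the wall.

Q = kA·ΔT/L = 0.879 × 1.39 × |296.1 K − 262.5 K| / 7.75×10^-4 = 53000 W

Q = 53000 W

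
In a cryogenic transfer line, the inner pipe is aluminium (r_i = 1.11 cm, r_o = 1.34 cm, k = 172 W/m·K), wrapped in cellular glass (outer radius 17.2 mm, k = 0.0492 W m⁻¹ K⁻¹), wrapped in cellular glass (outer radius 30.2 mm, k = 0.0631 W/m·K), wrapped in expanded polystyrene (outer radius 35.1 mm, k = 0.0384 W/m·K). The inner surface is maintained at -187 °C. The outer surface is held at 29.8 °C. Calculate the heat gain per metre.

Series thermal resistances, inner to outer:
  R'_aluminium = ln(0.0134/0.0111)/(2πk) = 0.1883/(2π·172) = 1.742×10^-4 m·K/W
  R'_cellular glass = ln(0.0172/0.0134)/(2πk) = 0.2497/(2π·0.0492) = 0.8076 m·K/W
  R'_cellular glass = ln(0.0302/0.0172)/(2πk) = 0.5629/(2π·0.0631) = 1.420 m·K/W
  R'_expanded polystyrene = ln(0.0351/0.0302)/(2πk) = 0.1504/(2π·0.0384) = 0.6232 m·K/W
ΣR = 1.742×10^-4 + 0.8076 + 1.420 + 0.6232 = 2.851 m·K/W
Q' = ΔT/ΣR = (-187 °C − 29.8 °C)/2.851 = -76.0 W/m
(Negative Q' ⇒ heat flows inward; heat gain = 76.0 W/m.)

Q' = 76.0 W/m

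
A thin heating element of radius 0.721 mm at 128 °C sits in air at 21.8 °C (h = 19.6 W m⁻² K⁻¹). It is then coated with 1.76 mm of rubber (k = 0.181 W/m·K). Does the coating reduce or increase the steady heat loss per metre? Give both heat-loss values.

increases: 9.43 → 24.4 W/m

Critical radius for a cylinder: r_cr = k/h = 0.00923 m = 0.923 cm.
Outer radius after coating: r₂ = 7.21×10^-4 + 0.00176 = 0.002481 m.
Since r₁ < r_cr and r₂ ≤ r_cr, the coating moves toward the maximum at r_cr — heat loss rises.
Bare: R = 1/(2πr₁h) = 11.26 m·K/W; Q = 106.2/11.26 = 9.43 W/m.
Coated: R = R_cond + R_conv = 4.360 m·K/W; Q = 106.2/4.360 = 24.4 W/m.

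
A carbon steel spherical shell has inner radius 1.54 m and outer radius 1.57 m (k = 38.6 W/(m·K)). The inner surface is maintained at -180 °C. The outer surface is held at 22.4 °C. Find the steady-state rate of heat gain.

Q = 7.91×10^6 W

Q = 4πk·ΔT/(1/r₁ − 1/r₂) = 4π × 38.6 × 202.4 / (1/1.54 − 1/1.57) = 7.91×10^6 W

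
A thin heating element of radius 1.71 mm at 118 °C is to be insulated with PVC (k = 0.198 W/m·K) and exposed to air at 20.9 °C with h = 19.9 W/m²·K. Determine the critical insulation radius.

For a cylinder, r_cr = k_ins/h = 0.198/19.9 = 0.00995 m = 0.995 cm

r_cr = 0.995 cm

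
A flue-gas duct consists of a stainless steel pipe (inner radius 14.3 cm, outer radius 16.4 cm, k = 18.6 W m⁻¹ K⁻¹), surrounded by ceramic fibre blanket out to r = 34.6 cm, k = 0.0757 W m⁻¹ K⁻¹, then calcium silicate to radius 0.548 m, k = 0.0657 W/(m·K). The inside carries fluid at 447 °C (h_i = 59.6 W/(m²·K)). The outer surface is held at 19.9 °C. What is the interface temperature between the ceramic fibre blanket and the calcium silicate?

T = 196 °C

Resistance network (inner→outer):
  R'_conv,in = 1/(2πr h) = 1/(2π·0.143·59.6) = 0.01867 m·K/W
  R'_stainless steel = ln(0.164/0.143)/(2πk) = 0.1370/(2π·18.6) = 0.001172 m·K/W
  R'_ceramic fibre blanket = ln(0.346/0.164)/(2πk) = 0.7466/(2π·0.0757) = 1.570 m·K/W
  R'_calcium silicate = ln(0.548/0.346)/(2πk) = 0.4598/(2π·0.0657) = 1.114 m·K/W
ΣR = 0.01867 + 0.001172 + 1.570 + 1.114 = 2.704 m·K/W
Q' = ΔT/ΣR = (447 °C − 19.9 °C)/2.704 = 158.0 W/m
From the inner boundary to the ceramic fibre blanket/calcium silicate interface, ΣR_partial = 1.590 m·K/W.
T_interface = T_in − Q'·ΣR_partial = 447 °C − (158.0)(1.590) = 196 °C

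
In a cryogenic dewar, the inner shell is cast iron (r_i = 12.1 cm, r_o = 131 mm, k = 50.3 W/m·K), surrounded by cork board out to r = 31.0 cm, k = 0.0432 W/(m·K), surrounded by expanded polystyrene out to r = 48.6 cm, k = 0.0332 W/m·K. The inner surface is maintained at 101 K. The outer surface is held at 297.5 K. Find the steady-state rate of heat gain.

Q = 18.0 W

Series thermal resistances, inner to outer:
  R_cast iron = (1/0.121 − 1/0.131)/(4πk) = 0.6309/(4π·50.3) = 9.981×10^-4 K/W
  R_cork board = (1/0.131 − 1/0.310)/(4πk) = 4.408/(4π·0.0432) = 8.119 K/W
  R_expanded polystyrene = (1/0.310 − 1/0.486)/(4πk) = 1.168/(4π·0.0332) = 2.800 K/W
ΣR = 9.981×10^-4 + 8.119 + 2.800 = 10.92 K/W
Q = ΔT/ΣR = (101 K − 297.5 K)/10.92 = -18.0 W
(Negative Q ⇒ heat flows inward; heat gain = 18.0 W.)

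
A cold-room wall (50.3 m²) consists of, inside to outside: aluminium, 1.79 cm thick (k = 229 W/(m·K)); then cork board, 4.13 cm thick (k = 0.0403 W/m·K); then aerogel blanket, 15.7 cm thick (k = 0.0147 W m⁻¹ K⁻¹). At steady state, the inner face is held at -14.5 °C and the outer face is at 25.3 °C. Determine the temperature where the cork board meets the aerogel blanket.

T = -11.0 °C

Treat each layer as a resistance in series:
  R_aluminium = L/(kA) = 0.0179/(229·50.3) = 1.554×10^-6 K/W
  R_cork board = L/(kA) = 0.0413/(0.0403·50.3) = 0.02037 K/W
  R_aerogel blanket = L/(kA) = 0.157/(0.0147·50.3) = 0.2123 K/W
ΣR = 1.554×10^-6 + 0.02037 + 0.2123 = 0.2327 K/W
Q = ΔT/ΣR = (-14.5 °C − 25.3 °C)/0.2327 = -171.0 W
From the inner boundary to the cork board/aerogel blanket interface, ΣR_partial = 0.02037 K/W.
T_interface = T_in − Q·ΣR_partial = -14.5 °C − (-171.0)(0.02037) = -11.0 °C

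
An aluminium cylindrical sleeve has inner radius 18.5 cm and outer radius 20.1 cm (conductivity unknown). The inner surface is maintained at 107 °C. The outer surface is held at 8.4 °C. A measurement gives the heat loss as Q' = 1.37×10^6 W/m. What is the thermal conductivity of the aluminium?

ΣR = ΔT/Q' = |107 − 8.4|/1.37×10^6 = 7.197×10^-5 m·K/W
ln(r₂/r₁)/(2πk) = 7.197×10^-5 ⇒ k = 0.08295/(2π·7.197×10^-5) = 183 W/m·K

k = 183 W/m·K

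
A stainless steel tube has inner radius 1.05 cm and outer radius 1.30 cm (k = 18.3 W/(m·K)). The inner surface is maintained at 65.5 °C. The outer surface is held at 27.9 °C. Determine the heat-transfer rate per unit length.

Q' = 20.2 kW/m

Q' = 2πk·ΔT/ln(r₂/r₁) = 2π × 18.3 × 37.6 / ln(0.0130/0.0105) = 20200 W/m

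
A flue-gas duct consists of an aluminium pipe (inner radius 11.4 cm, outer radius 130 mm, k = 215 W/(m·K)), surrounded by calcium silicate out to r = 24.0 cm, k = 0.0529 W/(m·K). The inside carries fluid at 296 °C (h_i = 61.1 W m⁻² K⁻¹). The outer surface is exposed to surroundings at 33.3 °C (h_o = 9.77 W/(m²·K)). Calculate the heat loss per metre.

Treat each layer as a resistance in series:
  R'_conv,in = 1/(2πr h) = 1/(2π·0.114·61.1) = 0.02285 m·K/W
  R'_aluminium = ln(0.130/0.114)/(2πk) = 0.1313/(2π·215) = 9.722×10^-5 m·K/W
  R'_calcium silicate = ln(0.240/0.130)/(2πk) = 0.6131/(2π·0.0529) = 1.845 m·K/W
  R'_conv,out = 1/(2πr h) = 1/(2π·0.240·9.77) = 0.06788 m·K/W
ΣR = 0.02285 + 9.722×10^-5 + 1.845 + 0.06788 = 1.936 m·K/W
Q' = ΔT/ΣR = (296 °C − 33.3 °C)/1.936 = 136 W/m

Q' = 136 W/m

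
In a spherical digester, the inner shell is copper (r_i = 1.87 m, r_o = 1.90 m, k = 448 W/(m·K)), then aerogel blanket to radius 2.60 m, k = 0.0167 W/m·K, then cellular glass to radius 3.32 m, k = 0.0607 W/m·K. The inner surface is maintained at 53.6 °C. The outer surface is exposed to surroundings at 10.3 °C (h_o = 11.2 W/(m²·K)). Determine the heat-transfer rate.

Series thermal resistances, inner to outer:
  R_copper = (1/1.87 − 1/1.90)/(4πk) = 0.008444/(4π·448) = 1.500×10^-6 K/W
  R_aerogel blanket = (1/1.90 − 1/2.60)/(4πk) = 0.1417/(4π·0.0167) = 0.6752 K/W
  R_cellular glass = (1/2.60 − 1/3.32)/(4πk) = 0.08341/(4π·0.0607) = 0.1094 K/W
  R_conv,out = 1/(4πr²h) = 1/(4π·3.32²·11.2) = 6.446×10^-4 K/W
ΣR = 1.500×10^-6 + 0.6752 + 0.1094 + 6.446×10^-4 = 0.7852 K/W
Q = ΔT/ΣR = (53.6 °C − 10.3 °C)/0.7852 = 55.1 W

Q = 55.1 W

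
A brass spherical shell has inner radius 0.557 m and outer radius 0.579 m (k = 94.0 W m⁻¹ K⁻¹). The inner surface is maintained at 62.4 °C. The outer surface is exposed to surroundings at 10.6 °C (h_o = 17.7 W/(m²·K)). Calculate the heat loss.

Q = 3850 W

Series thermal resistances, inner to outer:
  R_brass = (1/0.557 − 1/0.579)/(4πk) = 0.06822/(4π·94.0) = 5.775×10^-5 K/W
  R_conv,out = 1/(4πr²h) = 1/(4π·0.579²·17.7) = 0.01341 K/W
ΣR = 5.775×10^-5 + 0.01341 = 0.01347 K/W
Q = ΔT/ΣR = (62.4 °C − 10.6 °C)/0.01347 = 3850 W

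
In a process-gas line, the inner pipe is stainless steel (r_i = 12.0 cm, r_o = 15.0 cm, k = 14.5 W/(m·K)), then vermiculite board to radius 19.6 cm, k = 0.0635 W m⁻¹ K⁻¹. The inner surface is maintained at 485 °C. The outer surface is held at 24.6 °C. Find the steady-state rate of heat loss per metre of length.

Q' = 684 W/m

Resistance network (inner→outer):
  R'_stainless steel = ln(0.150/0.120)/(2πk) = 0.2231/(2π·14.5) = 0.002449 m·K/W
  R'_vermiculite board = ln(0.196/0.150)/(2πk) = 0.2675/(2π·0.0635) = 0.6704 m·K/W
ΣR = 0.002449 + 0.6704 = 0.6728 m·K/W
Q' = ΔT/ΣR = (485 °C − 24.6 °C)/0.6728 = 684 W/m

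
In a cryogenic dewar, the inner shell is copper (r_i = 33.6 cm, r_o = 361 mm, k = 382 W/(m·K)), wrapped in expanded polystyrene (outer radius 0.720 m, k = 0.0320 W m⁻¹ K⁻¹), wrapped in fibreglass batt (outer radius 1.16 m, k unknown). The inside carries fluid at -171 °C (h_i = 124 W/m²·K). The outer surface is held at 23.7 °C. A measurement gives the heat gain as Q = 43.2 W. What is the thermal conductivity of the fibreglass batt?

ΣR = ΔT/Q = |-171 − 23.7|/43.2 = 4.507 K/W
Known resistances:
  R_conv,in = 1/(4πr²h) = 1/(4π·0.336²·124) = 0.005684 K/W
  R_copper = (1/0.336 − 1/0.361)/(4πk) = 0.2061/(4π·382) = 4.294×10^-5 K/W
  R_expanded polystyrene = (1/0.361 − 1/0.720)/(4πk) = 1.381/(4π·0.0320) = 3.435 K/W
R_fibreglass batt = ΣR − ΣR_known = 4.507 − 3.441 = 1.066 K/W
(1/r₁−1/r₂)/(4πk) = 1.066 ⇒ k = 0.5268/(4π·1.066) = 0.0393 W/m·K

k = 0.0393 W/m·K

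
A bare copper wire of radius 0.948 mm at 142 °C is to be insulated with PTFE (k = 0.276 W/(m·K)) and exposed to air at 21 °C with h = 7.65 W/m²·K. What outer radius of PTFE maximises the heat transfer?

r_cr = 3.61 cm

For a cylinder, r_cr = k_ins/h = 0.276/7.65 = 0.0361 m = 3.61 cm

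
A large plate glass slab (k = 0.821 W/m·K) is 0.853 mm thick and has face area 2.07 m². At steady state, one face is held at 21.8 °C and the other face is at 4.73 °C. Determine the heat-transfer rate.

Q = kA·ΔT/L = 0.821 × 2.07 × |21.8 °C − 4.73 °C| / 8.53×10^-4 = 34000 W

Q = 34000 W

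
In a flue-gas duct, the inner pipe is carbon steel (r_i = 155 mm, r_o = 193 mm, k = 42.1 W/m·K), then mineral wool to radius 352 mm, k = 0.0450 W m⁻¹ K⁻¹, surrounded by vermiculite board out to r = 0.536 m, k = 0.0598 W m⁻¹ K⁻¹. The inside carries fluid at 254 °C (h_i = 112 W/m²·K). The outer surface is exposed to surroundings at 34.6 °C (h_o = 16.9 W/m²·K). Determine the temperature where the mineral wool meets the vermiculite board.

Resistance network (inner→outer):
  R'_conv,in = 1/(2πr h) = 1/(2π·0.155·112) = 0.009168 m·K/W
  R'_carbon steel = ln(0.193/0.155)/(2πk) = 0.2193/(2π·42.1) = 8.289×10^-4 m·K/W
  R'_mineral wool = ln(0.352/0.193)/(2πk) = 0.6009/(2π·0.0450) = 2.125 m·K/W
  R'_vermiculite board = ln(0.536/0.352)/(2πk) = 0.4205/(2π·0.0598) = 1.119 m·K/W
  R'_conv,out = 1/(2πr h) = 1/(2π·0.536·16.9) = 0.01757 m·K/W
ΣR = 0.009168 + 8.289×10^-4 + 2.125 + 1.119 + 0.01757 = 3.272 m·K/W
Q' = ΔT/ΣR = (254 °C − 34.6 °C)/3.272 = 67.05 W/m
From the inner boundary to the mineral wool/vermiculite board interface, ΣR_partial = 2.135 m·K/W.
T_interface = T_in − Q'·ΣR_partial = 254 °C − (67.05)(2.135) = 111 °C

T = 111 °C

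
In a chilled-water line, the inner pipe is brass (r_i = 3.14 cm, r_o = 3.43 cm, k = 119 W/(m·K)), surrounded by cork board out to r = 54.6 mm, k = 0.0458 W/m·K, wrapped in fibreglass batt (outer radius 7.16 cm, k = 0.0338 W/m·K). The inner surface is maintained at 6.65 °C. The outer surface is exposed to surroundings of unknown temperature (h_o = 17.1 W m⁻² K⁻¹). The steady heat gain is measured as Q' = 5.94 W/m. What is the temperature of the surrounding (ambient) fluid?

T_out = 24.6 °C

Sum the resistances:
  R'_brass = ln(0.0343/0.0314)/(2πk) = 0.08834/(2π·119) = 1.181×10^-4 m·K/W
  R'_cork board = ln(0.0546/0.0343)/(2πk) = 0.4649/(2π·0.0458) = 1.615 m·K/W
  R'_fibreglass batt = ln(0.0716/0.0546)/(2πk) = 0.2711/(2π·0.0338) = 1.276 m·K/W
  R'_conv,out = 1/(2πr h) = 1/(2π·0.0716·17.1) = 0.1300 m·K/W
ΣR = 3.022 m·K/W
ΔT = Q'·ΣR = 5.94 × 3.022 = 17.95 K
Heat flows inward, so T_out = T_in + ΔT = 6.65 + 17.95 = 24.6 °C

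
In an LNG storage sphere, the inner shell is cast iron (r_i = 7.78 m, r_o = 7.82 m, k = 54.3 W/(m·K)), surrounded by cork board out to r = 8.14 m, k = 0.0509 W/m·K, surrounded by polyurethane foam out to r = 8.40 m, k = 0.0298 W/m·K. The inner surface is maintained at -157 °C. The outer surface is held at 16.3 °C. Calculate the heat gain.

Treat each layer as a resistance in series:
  R_cast iron = (1/7.78 − 1/7.82)/(4πk) = 6.575×10^-4/(4π·54.3) = 9.635×10^-7 K/W
  R_cork board = (1/7.82 − 1/8.14)/(4πk) = 0.005027/(4π·0.0509) = 0.007859 K/W
  R_polyurethane foam = (1/8.14 − 1/8.40)/(4πk) = 0.003803/(4π·0.0298) = 0.01015 K/W
ΣR = 9.635×10^-7 + 0.007859 + 0.01015 = 0.01801 K/W
Q = ΔT/ΣR = (-157 °C − 16.3 °C)/0.01801 = -9620 W
(Negative Q ⇒ heat flows inward; heat gain = 9620 W.)

Q = 9.62 kW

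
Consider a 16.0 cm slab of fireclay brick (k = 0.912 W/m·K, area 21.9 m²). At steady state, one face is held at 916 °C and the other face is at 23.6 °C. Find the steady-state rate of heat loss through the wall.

Q = 111 kW

Q = kA·ΔT/L = 0.912 × 21.9 × |916 °C − 23.6 °C| / 0.160 = 1.11×10^5 W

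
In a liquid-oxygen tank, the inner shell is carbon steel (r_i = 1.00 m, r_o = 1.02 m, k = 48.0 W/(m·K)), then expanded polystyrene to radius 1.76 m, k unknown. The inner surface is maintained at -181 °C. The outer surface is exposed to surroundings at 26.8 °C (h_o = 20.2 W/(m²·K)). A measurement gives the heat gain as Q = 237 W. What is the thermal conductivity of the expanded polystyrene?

ΣR = ΔT/Q = |-181 − 26.8|/237 = 0.8768 K/W
Known resistances:
  R_carbon steel = (1/1.00 − 1/1.02)/(4πk) = 0.01961/(4π·48.0) = 3.251×10^-5 K/W
  R_conv,out = 1/(4πr²h) = 1/(4π·1.76²·20.2) = 0.001272 K/W
R_expanded polystyrene = ΣR − ΣR_known = 0.8768 − 0.001305 = 0.8755 K/W
(1/r₁−1/r₂)/(4πk) = 0.8755 ⇒ k = 0.4122/(4π·0.8755) = 0.0375 W/m·K

k = 0.0375 W/m·K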